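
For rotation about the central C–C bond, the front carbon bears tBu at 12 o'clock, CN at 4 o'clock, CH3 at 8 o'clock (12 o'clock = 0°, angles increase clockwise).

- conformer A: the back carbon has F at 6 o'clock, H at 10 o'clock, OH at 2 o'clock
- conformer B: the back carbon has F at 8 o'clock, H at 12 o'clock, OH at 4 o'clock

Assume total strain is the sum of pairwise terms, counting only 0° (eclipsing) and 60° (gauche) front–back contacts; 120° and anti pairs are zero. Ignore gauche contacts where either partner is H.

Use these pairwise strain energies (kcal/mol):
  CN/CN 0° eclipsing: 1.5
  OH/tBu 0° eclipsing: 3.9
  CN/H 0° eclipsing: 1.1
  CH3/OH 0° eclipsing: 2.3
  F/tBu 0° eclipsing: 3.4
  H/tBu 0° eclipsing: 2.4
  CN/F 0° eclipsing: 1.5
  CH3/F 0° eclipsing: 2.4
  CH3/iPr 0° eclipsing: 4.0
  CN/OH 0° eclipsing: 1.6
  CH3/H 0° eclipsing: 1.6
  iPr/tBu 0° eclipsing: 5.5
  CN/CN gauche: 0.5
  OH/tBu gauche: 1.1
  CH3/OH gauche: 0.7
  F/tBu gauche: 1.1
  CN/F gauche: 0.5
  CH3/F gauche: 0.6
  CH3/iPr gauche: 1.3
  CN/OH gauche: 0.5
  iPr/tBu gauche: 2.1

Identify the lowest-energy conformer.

A (staggered): tBu(0°)/OH(60°) gauche 1.1; CN(120°)/F(180°) gauche 0.5; CN(120°)/OH(60°) gauche 0.5; CH3(240°)/F(180°) gauche 0.6 → 2.7 kcal/mol.
B (eclipsed): tBu(0°)/H(0°) eclipsed 2.4; CN(120°)/OH(120°) eclipsed 1.6; CH3(240°)/F(240°) eclipsed 2.4 → 6.4 kcal/mol.
A has the lowest total (2.7 kcal/mol).

A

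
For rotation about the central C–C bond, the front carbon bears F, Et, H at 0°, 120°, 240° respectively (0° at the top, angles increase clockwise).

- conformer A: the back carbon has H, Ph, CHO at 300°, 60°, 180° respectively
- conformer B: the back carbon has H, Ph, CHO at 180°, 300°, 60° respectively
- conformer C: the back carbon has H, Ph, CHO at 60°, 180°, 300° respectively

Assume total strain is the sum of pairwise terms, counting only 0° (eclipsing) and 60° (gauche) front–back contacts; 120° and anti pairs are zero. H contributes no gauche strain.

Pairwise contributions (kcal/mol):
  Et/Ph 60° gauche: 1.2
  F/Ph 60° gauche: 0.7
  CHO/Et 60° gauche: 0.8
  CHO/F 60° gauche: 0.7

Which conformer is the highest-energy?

A (staggered): F–Ph gauche, Et–Ph gauche, Et–CHO gauche; 0.7 + 1.2 + 0.8 = 2.7 kcal/mol.
B (staggered): F–Ph gauche, F–CHO gauche, Et–CHO gauche; 0.7 + 0.7 + 0.8 = 2.2 kcal/mol.
C (staggered): F–CHO gauche, Et–Ph gauche; 0.7 + 1.2 = 1.9 kcal/mol.
A has the highest total (2.7 kcal/mol).

A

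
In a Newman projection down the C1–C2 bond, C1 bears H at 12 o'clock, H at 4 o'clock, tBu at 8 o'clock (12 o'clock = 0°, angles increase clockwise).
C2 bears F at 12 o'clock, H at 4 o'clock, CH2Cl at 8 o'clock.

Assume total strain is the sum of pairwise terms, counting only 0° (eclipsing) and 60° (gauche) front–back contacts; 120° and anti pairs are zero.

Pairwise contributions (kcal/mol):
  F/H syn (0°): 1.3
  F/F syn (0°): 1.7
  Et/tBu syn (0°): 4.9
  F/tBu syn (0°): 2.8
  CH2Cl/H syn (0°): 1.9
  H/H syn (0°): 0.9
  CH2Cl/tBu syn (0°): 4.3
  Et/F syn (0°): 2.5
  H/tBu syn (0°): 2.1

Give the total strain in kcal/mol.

6.5 kcal/mol

This conformer (eclipsed): H–F eclipsed, H–H eclipsed, tBu–CH2Cl eclipsed; 1.3 + 0.9 + 4.3 = 6.5 kcal/mol.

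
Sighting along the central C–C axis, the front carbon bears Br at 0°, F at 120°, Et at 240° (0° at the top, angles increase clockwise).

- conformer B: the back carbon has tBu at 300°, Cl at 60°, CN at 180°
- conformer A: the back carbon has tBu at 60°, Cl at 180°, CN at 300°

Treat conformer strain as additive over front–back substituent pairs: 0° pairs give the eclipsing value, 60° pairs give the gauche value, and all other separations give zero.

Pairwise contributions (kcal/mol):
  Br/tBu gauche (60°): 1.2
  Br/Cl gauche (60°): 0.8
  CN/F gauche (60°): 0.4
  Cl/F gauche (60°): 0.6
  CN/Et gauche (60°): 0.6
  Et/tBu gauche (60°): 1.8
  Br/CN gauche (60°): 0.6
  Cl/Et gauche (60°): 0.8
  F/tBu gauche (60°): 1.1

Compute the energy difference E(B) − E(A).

B (staggered): Br–tBu gauche, Br–Cl gauche, F–Cl gauche, F–CN gauche, Et–tBu gauche, Et–CN gauche; 1.2 + 0.8 + 0.6 + 0.4 + 1.8 + 0.6 = 5.4 kcal/mol.
A (staggered): Br–tBu gauche, Br–CN gauche, F–tBu gauche, F–Cl gauche, Et–Cl gauche, Et–CN gauche; 1.2 + 0.6 + 1.1 + 0.6 + 0.8 + 0.6 = 4.9 kcal/mol.
E(B) − E(A) = 5.4 − 4.9 = +0.5 kcal/mol.

+0.5 kcal/mol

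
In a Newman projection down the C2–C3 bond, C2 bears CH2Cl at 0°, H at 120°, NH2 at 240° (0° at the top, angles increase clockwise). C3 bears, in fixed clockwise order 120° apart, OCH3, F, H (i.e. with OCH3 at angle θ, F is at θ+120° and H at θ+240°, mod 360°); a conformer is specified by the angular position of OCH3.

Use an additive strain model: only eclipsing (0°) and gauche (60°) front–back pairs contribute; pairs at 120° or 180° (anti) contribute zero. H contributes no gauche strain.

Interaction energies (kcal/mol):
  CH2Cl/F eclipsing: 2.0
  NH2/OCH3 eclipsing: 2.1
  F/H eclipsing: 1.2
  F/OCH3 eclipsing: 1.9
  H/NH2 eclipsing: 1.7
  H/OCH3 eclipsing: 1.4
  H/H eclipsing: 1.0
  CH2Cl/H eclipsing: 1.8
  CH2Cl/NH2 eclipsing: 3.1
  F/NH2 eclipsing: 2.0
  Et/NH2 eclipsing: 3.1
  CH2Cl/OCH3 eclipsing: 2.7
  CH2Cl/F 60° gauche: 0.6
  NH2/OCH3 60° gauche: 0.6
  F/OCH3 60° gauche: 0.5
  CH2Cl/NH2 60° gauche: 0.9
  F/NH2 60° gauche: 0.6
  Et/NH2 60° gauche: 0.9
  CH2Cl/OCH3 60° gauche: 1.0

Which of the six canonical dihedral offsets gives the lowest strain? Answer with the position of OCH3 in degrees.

60°

OCH3 at 0° (eclipsed): CH2Cl–OCH3 eclipsed, H–F eclipsed, NH2–H eclipsed; 2.7 + 1.2 + 1.7 = 5.6 kcal/mol.
OCH3 at 60° (staggered): CH2Cl–OCH3 gauche, NH2–F gauche; 1.0 + 0.6 = 1.6 kcal/mol.
OCH3 at 120° (eclipsed): CH2Cl–H eclipsed, H–OCH3 eclipsed, NH2–F eclipsed; 1.8 + 1.4 + 2.0 = 5.2 kcal/mol.
OCH3 at 180° (staggered): CH2Cl–F gauche, NH2–OCH3 gauche, NH2–F gauche; 0.6 + 0.6 + 0.6 = 1.8 kcal/mol.
OCH3 at 240° (eclipsed): CH2Cl–F eclipsed, H–H eclipsed, NH2–OCH3 eclipsed; 2.0 + 1.0 + 2.1 = 5.1 kcal/mol.
OCH3 at 300° (staggered): CH2Cl–OCH3 gauche, CH2Cl–F gauche, NH2–OCH3 gauche; 1.0 + 0.6 + 0.6 = 2.2 kcal/mol.
The minimum (1.6 kcal/mol) occurs with OCH3 at 60°.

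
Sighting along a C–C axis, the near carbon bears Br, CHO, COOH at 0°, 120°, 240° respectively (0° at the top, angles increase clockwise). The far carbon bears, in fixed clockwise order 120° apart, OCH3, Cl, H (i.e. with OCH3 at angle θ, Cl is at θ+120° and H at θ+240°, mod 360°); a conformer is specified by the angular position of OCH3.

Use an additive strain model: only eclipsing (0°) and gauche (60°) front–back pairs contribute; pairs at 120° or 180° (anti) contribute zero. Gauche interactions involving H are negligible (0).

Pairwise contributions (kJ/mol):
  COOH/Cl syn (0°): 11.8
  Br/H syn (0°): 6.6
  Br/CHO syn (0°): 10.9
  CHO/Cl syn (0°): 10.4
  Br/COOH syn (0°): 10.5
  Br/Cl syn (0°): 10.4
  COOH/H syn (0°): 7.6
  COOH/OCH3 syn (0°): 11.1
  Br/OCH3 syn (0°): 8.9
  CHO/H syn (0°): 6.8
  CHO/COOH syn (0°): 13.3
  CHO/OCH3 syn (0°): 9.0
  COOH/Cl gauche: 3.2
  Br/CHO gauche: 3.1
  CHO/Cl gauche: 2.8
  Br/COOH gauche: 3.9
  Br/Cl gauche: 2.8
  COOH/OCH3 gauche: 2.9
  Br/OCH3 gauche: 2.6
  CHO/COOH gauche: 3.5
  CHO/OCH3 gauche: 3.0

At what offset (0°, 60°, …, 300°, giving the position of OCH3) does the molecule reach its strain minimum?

300°

OCH3 at 0° (eclipsed): Br(0°)/OCH3(0°) eclipsed 8.9; CHO(120°)/Cl(120°) eclipsed 10.4; COOH(240°)/H(240°) eclipsed 7.6 → 26.9 kJ/mol.
OCH3 at 60° (staggered): Br(0°)/OCH3(60°) gauche 2.6; CHO(120°)/OCH3(60°) gauche 3.0; CHO(120°)/Cl(180°) gauche 2.8; COOH(240°)/Cl(180°) gauche 3.2 → 11.6 kJ/mol.
OCH3 at 120° (eclipsed): Br(0°)/H(0°) eclipsed 6.6; CHO(120°)/OCH3(120°) eclipsed 9.0; COOH(240°)/Cl(240°) eclipsed 11.8 → 27.4 kJ/mol.
OCH3 at 180° (staggered): Br(0°)/Cl(300°) gauche 2.8; CHO(120°)/OCH3(180°) gauche 3.0; COOH(240°)/OCH3(180°) gauche 2.9; COOH(240°)/Cl(300°) gauche 3.2 → 11.9 kJ/mol.
OCH3 at 240° (eclipsed): Br(0°)/Cl(0°) eclipsed 10.4; CHO(120°)/H(120°) eclipsed 6.8; COOH(240°)/OCH3(240°) eclipsed 11.1 → 28.3 kJ/mol.
OCH3 at 300° (staggered): Br(0°)/OCH3(300°) gauche 2.6; Br(0°)/Cl(60°) gauche 2.8; CHO(120°)/Cl(60°) gauche 2.8; COOH(240°)/OCH3(300°) gauche 2.9 → 11.1 kJ/mol.
The minimum (11.1 kJ/mol) occurs with OCH3 at 300°.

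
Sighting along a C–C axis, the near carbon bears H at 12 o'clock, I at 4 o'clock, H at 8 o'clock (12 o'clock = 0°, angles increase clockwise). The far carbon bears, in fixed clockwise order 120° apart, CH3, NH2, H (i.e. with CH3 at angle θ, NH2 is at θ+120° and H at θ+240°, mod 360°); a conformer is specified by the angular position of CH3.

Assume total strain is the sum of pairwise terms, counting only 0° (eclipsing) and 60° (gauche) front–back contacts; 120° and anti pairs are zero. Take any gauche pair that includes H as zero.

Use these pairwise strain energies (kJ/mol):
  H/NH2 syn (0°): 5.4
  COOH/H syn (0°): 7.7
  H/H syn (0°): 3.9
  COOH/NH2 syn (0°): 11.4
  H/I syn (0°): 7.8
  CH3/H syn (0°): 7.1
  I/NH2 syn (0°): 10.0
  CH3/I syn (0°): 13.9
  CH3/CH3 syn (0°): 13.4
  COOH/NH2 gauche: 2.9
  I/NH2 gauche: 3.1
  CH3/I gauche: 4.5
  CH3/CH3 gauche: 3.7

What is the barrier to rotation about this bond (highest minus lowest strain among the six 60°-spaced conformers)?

20.1 kJ/mol

CH3 at 0° (eclipsed): H(0°)/CH3(0°) eclipsed 7.1; I(120°)/NH2(120°) eclipsed 10.0; H(240°)/H(240°) eclipsed 3.9 → 21.0 kJ/mol.
CH3 at 60° (staggered): I(120°)/CH3(60°) gauche 4.5; I(120°)/NH2(180°) gauche 3.1 → 7.6 kJ/mol.
CH3 at 120° (eclipsed): H(0°)/H(0°) eclipsed 3.9; I(120°)/CH3(120°) eclipsed 13.9; H(240°)/NH2(240°) eclipsed 5.4 → 23.2 kJ/mol.
CH3 at 180° (staggered): I(120°)/CH3(180°) gauche 4.5 → 4.5 kJ/mol.
CH3 at 240° (eclipsed): H(0°)/NH2(0°) eclipsed 5.4; I(120°)/H(120°) eclipsed 7.8; H(240°)/CH3(240°) eclipsed 7.1 → 20.3 kJ/mol.
CH3 at 300° (staggered): I(120°)/NH2(60°) gauche 3.1 → 3.1 kJ/mol.
Max at 120° (23.2 kJ/mol), min at 300° (3.1 kJ/mol); barrier = 20.1 kJ/mol.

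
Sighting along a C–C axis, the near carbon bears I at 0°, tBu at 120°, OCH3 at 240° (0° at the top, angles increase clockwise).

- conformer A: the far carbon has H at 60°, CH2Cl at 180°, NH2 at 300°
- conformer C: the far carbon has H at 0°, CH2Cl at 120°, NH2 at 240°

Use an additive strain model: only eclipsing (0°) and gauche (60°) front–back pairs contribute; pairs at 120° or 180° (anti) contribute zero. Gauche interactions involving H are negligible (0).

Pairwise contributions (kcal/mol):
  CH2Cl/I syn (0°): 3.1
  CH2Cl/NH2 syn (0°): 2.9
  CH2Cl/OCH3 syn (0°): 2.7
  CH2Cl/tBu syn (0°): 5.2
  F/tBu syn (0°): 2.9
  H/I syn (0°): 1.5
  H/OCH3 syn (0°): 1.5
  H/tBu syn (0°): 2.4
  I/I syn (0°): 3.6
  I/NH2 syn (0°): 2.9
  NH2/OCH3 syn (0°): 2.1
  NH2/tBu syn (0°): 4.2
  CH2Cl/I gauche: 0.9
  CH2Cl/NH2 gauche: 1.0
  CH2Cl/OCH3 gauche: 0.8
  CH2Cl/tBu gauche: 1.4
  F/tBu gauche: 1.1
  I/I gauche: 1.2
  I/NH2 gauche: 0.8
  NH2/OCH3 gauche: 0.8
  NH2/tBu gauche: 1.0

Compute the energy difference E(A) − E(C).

A (staggered): I(0°)/NH2(300°) gauche 0.8; tBu(120°)/CH2Cl(180°) gauche 1.4; OCH3(240°)/CH2Cl(180°) gauche 0.8; OCH3(240°)/NH2(300°) gauche 0.8 → 3.8 kcal/mol.
C (eclipsed): I(0°)/H(0°) eclipsed 1.5; tBu(120°)/CH2Cl(120°) eclipsed 5.2; OCH3(240°)/NH2(240°) eclipsed 2.1 → 8.8 kcal/mol.
E(A) − E(C) = 3.8 − 8.8 = -5.0 kcal/mol.

-5.0 kcal/mol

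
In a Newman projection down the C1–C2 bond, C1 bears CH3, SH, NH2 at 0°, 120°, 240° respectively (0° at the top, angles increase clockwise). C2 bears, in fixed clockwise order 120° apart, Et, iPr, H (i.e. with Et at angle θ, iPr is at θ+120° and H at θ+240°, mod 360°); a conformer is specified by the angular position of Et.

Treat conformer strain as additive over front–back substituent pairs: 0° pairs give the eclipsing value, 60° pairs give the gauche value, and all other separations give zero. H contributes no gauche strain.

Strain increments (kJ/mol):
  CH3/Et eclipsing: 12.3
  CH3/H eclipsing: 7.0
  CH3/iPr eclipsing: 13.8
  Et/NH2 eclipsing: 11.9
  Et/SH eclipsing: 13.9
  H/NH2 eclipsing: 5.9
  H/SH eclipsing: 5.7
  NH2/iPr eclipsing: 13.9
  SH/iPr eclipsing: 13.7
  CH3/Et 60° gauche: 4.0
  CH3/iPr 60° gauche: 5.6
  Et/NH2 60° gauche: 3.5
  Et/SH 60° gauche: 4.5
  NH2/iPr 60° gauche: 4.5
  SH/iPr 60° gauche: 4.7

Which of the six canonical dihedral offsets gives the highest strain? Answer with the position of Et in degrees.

Et at 0° is eclipsed. CH3 at 0° is eclipsed with Et at 0° (12.3); SH at 120° is eclipsed with iPr at 120° (13.7); NH2 at 240° is eclipsed with H at 240° (5.9). Total 31.9 kJ/mol.
Et at 60° is staggered. CH3 at 0° is gauche with Et at 60° (4.0); SH at 120° is gauche with Et at 60° (4.5); SH at 120° is gauche with iPr at 180° (4.7); NH2 at 240° is gauche with iPr at 180° (4.5). Total 17.7 kJ/mol.
Et at 120° is eclipsed. CH3 at 0° is eclipsed with H at 0° (7.0); SH at 120° is eclipsed with Et at 120° (13.9); NH2 at 240° is eclipsed with iPr at 240° (13.9). Total 34.8 kJ/mol.
Et at 180° is staggered. CH3 at 0° is gauche with iPr at 300° (5.6); SH at 120° is gauche with Et at 180° (4.5); NH2 at 240° is gauche with Et at 180° (3.5); NH2 at 240° is gauche with iPr at 300° (4.5). Total 18.1 kJ/mol.
Et at 240° is eclipsed. CH3 at 0° is eclipsed with iPr at 0° (13.8); SH at 120° is eclipsed with H at 120° (5.7); NH2 at 240° is eclipsed with Et at 240° (11.9). Total 31.4 kJ/mol.
Et at 300° is staggered. CH3 at 0° is gauche with Et at 300° (4.0); CH3 at 0° is gauche with iPr at 60° (5.6); SH at 120° is gauche with iPr at 60° (4.7); NH2 at 240° is gauche with Et at 300° (3.5). Total 17.8 kJ/mol.
The maximum (34.8 kJ/mol) occurs with Et at 120°.

120°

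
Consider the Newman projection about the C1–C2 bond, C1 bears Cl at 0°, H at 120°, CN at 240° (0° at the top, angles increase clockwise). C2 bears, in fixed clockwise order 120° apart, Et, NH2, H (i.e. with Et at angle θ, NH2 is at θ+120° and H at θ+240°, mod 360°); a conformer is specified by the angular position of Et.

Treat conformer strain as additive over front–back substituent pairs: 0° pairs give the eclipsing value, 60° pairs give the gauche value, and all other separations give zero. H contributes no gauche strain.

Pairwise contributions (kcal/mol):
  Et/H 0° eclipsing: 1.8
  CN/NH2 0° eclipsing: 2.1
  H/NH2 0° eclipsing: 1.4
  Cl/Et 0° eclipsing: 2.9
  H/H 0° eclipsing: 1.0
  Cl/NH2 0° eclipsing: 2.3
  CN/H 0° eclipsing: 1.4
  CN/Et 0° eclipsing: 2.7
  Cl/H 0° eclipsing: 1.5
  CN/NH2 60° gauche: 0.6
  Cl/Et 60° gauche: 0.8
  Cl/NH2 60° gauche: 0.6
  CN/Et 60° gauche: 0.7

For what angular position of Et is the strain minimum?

Et at 0° is eclipsed. Cl at 0° is eclipsed with Et at 0° (2.9); H at 120° is eclipsed with NH2 at 120° (1.4); CN at 240° is eclipsed with H at 240° (1.4). Total 5.7 kcal/mol.
Et at 60° is staggered. Cl at 0° is gauche with Et at 60° (0.8); CN at 240° is gauche with NH2 at 180° (0.6). Total 1.4 kcal/mol.
Et at 120° is eclipsed. Cl at 0° is eclipsed with H at 0° (1.5); H at 120° is eclipsed with Et at 120° (1.8); CN at 240° is eclipsed with NH2 at 240° (2.1). Total 5.4 kcal/mol.
Et at 180° is staggered. Cl at 0° is gauche with NH2 at 300° (0.6); CN at 240° is gauche with Et at 180° (0.7); CN at 240° is gauche with NH2 at 300° (0.6). Total 1.9 kcal/mol.
Et at 240° is eclipsed. Cl at 0° is eclipsed with NH2 at 0° (2.3); H at 120° is eclipsed with H at 120° (1.0); CN at 240° is eclipsed with Et at 240° (2.7). Total 6.0 kcal/mol.
Et at 300° is staggered. Cl at 0° is gauche with Et at 300° (0.8); Cl at 0° is gauche with NH2 at 60° (0.6); CN at 240° is gauche with Et at 300° (0.7). Total 2.1 kcal/mol.
The minimum (1.4 kcal/mol) occurs with Et at 60°.

60°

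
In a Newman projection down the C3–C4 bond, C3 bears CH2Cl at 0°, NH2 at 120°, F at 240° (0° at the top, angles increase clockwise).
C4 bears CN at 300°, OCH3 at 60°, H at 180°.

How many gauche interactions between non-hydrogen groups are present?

Non-H gauche pairs: CH2Cl(0°)/CN(300°); CH2Cl(0°)/OCH3(60°); NH2(120°)/OCH3(60°); F(240°)/CN(300°) — 4 interactions.

4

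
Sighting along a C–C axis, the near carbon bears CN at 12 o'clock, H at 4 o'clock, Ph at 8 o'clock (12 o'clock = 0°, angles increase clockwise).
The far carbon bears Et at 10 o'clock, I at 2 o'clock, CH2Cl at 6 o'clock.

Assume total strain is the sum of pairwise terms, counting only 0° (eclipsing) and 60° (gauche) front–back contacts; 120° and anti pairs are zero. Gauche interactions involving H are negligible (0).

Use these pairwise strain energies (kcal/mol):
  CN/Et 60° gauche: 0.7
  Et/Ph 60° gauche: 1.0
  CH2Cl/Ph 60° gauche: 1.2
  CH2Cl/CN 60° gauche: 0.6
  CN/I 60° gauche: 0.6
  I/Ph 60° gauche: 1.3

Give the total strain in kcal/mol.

This conformer (staggered): CN–Et gauche, CN–I gauche, Ph–Et gauche, Ph–CH2Cl gauche; 0.7 + 0.6 + 1.0 + 1.2 = 3.5 kcal/mol.

3.5 kcal/mol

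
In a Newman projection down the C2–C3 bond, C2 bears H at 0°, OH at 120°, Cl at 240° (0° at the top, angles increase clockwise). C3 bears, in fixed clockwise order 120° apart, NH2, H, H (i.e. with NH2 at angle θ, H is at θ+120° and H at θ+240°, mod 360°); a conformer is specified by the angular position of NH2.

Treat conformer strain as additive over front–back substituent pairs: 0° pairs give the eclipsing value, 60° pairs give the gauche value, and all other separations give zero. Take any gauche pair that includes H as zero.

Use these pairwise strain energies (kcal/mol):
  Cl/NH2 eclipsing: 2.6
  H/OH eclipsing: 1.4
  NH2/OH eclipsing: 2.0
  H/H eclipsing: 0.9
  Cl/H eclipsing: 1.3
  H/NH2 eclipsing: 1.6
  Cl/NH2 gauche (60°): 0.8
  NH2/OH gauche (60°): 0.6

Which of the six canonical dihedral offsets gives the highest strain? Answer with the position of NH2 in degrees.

240°

NH2 at 0° (eclipsed): H–NH2 eclipsed, OH–H eclipsed, Cl–H eclipsed; 1.6 + 1.4 + 1.3 = 4.3 kcal/mol.
NH2 at 60° (staggered): OH–NH2 gauche; 0.6 = 0.6 kcal/mol.
NH2 at 120° (eclipsed): H–H eclipsed, OH–NH2 eclipsed, Cl–H eclipsed; 0.9 + 2.0 + 1.3 = 4.2 kcal/mol.
NH2 at 180° (staggered): OH–NH2 gauche, Cl–NH2 gauche; 0.6 + 0.8 = 1.4 kcal/mol.
NH2 at 240° (eclipsed): H–H eclipsed, OH–H eclipsed, Cl–NH2 eclipsed; 0.9 + 1.4 + 2.6 = 4.9 kcal/mol.
NH2 at 300° (staggered): Cl–NH2 gauche; 0.8 = 0.8 kcal/mol.
The maximum (4.9 kcal/mol) occurs with NH2 at 240°.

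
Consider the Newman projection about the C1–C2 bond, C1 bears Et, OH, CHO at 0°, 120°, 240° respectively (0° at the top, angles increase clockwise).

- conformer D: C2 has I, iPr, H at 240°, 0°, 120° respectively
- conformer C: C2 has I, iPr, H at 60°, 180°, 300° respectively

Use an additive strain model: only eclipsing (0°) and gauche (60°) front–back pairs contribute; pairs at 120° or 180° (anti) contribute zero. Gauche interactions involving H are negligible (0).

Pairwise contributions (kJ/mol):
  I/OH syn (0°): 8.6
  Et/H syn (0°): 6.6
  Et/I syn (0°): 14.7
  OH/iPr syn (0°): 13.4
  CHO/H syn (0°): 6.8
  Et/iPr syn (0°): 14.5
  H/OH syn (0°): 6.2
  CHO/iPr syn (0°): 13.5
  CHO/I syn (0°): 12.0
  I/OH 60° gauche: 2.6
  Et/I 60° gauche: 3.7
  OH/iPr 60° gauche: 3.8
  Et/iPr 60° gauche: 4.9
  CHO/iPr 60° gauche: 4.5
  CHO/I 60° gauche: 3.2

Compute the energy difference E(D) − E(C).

D is eclipsed. Et at 0° is eclipsed with iPr at 0° (14.5); OH at 120° is eclipsed with H at 120° (6.2); CHO at 240° is eclipsed with I at 240° (12.0). Total 32.7 kJ/mol.
C is staggered. Et at 0° is gauche with I at 60° (3.7); OH at 120° is gauche with I at 60° (2.6); OH at 120° is gauche with iPr at 180° (3.8); CHO at 240° is gauche with iPr at 180° (4.5). Total 14.6 kJ/mol.
E(D) − E(C) = 32.7 − 14.6 = +18.1 kJ/mol.

+18.1 kJ/mol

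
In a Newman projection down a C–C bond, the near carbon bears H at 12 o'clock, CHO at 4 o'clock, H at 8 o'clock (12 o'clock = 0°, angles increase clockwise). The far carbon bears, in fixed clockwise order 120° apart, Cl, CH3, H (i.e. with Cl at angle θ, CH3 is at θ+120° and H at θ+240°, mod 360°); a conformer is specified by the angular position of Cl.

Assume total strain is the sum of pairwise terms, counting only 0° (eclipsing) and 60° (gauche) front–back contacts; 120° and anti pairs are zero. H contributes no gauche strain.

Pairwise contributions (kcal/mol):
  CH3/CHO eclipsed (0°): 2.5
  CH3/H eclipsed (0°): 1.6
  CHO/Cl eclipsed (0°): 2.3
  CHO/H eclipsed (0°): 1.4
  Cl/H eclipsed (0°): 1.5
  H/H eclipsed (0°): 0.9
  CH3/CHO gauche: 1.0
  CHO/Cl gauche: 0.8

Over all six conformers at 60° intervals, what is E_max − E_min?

4.1 kcal/mol

Cl at 0° is eclipsed. H at 0° is eclipsed with Cl at 0° (1.5); CHO at 120° is eclipsed with CH3 at 120° (2.5); H at 240° is eclipsed with H at 240° (0.9). Total 4.9 kcal/mol.
Cl at 60° is staggered. CHO at 120° is gauche with Cl at 60° (0.8); CHO at 120° is gauche with CH3 at 180° (1.0). Total 1.8 kcal/mol.
Cl at 120° is eclipsed. H at 0° is eclipsed with H at 0° (0.9); CHO at 120° is eclipsed with Cl at 120° (2.3); H at 240° is eclipsed with CH3 at 240° (1.6). Total 4.8 kcal/mol.
Cl at 180° is staggered. CHO at 120° is gauche with Cl at 180° (0.8). Total 0.8 kcal/mol.
Cl at 240° is eclipsed. H at 0° is eclipsed with CH3 at 0° (1.6); CHO at 120° is eclipsed with H at 120° (1.4); H at 240° is eclipsed with Cl at 240° (1.5). Total 4.5 kcal/mol.
Cl at 300° is staggered. CHO at 120° is gauche with CH3 at 60° (1.0). Total 1.0 kcal/mol.
Max at 0° (4.9 kcal/mol), min at 180° (0.8 kcal/mol); barrier = 4.1 kcal/mol.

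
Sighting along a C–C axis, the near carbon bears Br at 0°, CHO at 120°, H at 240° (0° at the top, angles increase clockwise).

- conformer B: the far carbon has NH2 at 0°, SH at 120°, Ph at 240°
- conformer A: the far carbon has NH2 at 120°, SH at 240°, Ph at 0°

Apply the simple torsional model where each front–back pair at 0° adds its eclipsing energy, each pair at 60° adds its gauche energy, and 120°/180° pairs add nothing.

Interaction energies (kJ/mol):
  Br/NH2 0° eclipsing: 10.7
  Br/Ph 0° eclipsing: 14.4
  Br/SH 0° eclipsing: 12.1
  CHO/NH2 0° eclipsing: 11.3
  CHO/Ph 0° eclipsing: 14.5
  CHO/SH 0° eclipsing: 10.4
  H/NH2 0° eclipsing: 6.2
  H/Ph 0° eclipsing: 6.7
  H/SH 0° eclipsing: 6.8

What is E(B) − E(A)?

-4.7 kJ/mol

B (eclipsed): Br–NH2 eclipsed, CHO–SH eclipsed, H–Ph eclipsed; 10.7 + 10.4 + 6.7 = 27.8 kJ/mol.
A (eclipsed): Br–Ph eclipsed, CHO–NH2 eclipsed, H–SH eclipsed; 14.4 + 11.3 + 6.8 = 32.5 kJ/mol.
E(B) − E(A) = 27.8 − 32.5 = -4.7 kJ/mol.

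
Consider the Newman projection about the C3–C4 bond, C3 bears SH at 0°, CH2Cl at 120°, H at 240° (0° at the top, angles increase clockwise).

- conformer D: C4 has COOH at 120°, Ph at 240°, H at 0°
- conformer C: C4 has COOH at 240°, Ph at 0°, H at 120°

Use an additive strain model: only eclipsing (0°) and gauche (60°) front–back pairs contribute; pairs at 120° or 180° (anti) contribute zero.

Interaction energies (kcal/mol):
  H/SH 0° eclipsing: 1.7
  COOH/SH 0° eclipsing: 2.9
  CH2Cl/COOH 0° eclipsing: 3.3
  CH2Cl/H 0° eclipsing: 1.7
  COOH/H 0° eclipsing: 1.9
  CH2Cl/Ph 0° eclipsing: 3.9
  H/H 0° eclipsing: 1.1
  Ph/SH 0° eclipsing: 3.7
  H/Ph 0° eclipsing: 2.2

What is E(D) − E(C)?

D (eclipsed): SH(0°)/H(0°) eclipsed 1.7; CH2Cl(120°)/COOH(120°) eclipsed 3.3; H(240°)/Ph(240°) eclipsed 2.2 → 7.2 kcal/mol.
C (eclipsed): SH(0°)/Ph(0°) eclipsed 3.7; CH2Cl(120°)/H(120°) eclipsed 1.7; H(240°)/COOH(240°) eclipsed 1.9 → 7.3 kcal/mol.
E(D) − E(C) = 7.2 − 7.3 = -0.1 kcal/mol.

-0.1 kcal/mol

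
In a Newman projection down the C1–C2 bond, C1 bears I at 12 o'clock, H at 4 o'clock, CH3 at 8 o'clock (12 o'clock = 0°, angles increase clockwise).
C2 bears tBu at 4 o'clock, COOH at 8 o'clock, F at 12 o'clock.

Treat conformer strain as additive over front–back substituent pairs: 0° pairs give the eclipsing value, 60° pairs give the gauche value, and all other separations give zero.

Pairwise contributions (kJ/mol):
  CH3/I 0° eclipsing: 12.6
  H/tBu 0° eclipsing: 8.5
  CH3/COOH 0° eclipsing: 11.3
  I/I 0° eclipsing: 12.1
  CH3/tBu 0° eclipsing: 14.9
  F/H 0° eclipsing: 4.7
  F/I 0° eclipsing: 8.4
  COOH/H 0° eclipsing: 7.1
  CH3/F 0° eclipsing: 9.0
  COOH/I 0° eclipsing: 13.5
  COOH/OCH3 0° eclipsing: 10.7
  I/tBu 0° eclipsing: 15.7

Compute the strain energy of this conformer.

This conformer (eclipsed): I(0°)/F(0°) eclipsed 8.4; H(120°)/tBu(120°) eclipsed 8.5; CH3(240°)/COOH(240°) eclipsed 11.3 → 28.2 kJ/mol.

28.2 kJ/mol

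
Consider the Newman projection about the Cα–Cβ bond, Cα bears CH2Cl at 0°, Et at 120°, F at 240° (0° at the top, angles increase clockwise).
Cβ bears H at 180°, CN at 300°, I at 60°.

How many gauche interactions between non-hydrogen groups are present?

4

Non-H gauche pairs: CH2Cl(0°)/CN(300°); CH2Cl(0°)/I(60°); Et(120°)/I(60°); F(240°)/CN(300°) — 4 interactions.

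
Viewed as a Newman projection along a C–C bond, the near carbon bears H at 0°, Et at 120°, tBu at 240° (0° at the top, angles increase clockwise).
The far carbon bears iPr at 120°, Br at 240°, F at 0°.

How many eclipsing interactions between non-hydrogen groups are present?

2

Non-H eclipsing pairs: Et(120°)/iPr(120°); tBu(240°)/Br(240°) — 2 interactions.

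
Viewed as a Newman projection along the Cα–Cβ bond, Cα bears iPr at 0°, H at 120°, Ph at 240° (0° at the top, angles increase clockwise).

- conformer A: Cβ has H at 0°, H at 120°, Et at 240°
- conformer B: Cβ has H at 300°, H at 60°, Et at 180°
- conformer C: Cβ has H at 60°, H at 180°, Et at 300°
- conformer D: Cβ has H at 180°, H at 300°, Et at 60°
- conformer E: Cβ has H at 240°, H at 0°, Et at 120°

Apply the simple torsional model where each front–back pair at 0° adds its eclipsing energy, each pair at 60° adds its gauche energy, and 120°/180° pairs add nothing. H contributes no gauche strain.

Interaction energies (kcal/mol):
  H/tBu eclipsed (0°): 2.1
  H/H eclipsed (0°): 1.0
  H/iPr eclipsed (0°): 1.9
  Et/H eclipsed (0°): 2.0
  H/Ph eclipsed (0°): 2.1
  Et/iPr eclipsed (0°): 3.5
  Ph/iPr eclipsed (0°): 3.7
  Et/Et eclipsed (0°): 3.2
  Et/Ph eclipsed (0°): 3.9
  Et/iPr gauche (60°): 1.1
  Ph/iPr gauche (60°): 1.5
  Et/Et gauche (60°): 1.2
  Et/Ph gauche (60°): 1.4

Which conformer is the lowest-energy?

D

A (eclipsed): iPr–H eclipsed, H–H eclipsed, Ph–Et eclipsed; 1.9 + 1.0 + 3.9 = 6.8 kcal/mol.
B (staggered): Ph–Et gauche; 1.4 = 1.4 kcal/mol.
C (staggered): iPr–Et gauche, Ph–Et gauche; 1.1 + 1.4 = 2.5 kcal/mol.
D (staggered): iPr–Et gauche; 1.1 = 1.1 kcal/mol.
E (eclipsed): iPr–H eclipsed, H–Et eclipsed, Ph–H eclipsed; 1.9 + 2.0 + 2.1 = 6.0 kcal/mol.
D has the lowest total (1.1 kcal/mol).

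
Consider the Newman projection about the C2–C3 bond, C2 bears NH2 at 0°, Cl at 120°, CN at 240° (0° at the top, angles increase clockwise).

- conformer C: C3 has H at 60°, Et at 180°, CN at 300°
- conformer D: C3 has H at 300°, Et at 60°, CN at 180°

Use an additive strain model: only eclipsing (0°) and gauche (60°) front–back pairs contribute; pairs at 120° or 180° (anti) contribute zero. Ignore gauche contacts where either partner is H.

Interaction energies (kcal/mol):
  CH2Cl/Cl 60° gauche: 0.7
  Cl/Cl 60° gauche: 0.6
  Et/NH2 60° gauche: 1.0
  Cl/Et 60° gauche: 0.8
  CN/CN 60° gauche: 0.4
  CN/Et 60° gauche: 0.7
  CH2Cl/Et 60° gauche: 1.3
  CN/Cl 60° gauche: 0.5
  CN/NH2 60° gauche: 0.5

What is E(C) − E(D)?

C (staggered): NH2(0°)/CN(300°) gauche 0.5; Cl(120°)/Et(180°) gauche 0.8; CN(240°)/Et(180°) gauche 0.7; CN(240°)/CN(300°) gauche 0.4 → 2.4 kcal/mol.
D (staggered): NH2(0°)/Et(60°) gauche 1.0; Cl(120°)/Et(60°) gauche 0.8; Cl(120°)/CN(180°) gauche 0.5; CN(240°)/CN(180°) gauche 0.4 → 2.7 kcal/mol.
E(C) − E(D) = 2.4 − 2.7 = -0.3 kcal/mol.

-0.3 kcal/mol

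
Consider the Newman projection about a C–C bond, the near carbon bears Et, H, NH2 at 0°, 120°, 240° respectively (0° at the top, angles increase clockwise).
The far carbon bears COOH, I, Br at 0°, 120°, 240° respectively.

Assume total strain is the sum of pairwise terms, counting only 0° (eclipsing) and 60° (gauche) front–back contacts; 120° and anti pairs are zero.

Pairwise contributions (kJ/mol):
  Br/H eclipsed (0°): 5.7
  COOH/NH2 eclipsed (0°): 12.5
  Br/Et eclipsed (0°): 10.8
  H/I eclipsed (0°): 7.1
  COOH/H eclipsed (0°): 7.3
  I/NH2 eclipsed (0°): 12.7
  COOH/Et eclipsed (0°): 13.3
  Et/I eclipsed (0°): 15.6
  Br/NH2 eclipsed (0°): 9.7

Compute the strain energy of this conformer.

This conformer (eclipsed): Et(0°)/COOH(0°) eclipsed 13.3; H(120°)/I(120°) eclipsed 7.1; NH2(240°)/Br(240°) eclipsed 9.7 → 30.1 kJ/mol.

30.1 kJ/mol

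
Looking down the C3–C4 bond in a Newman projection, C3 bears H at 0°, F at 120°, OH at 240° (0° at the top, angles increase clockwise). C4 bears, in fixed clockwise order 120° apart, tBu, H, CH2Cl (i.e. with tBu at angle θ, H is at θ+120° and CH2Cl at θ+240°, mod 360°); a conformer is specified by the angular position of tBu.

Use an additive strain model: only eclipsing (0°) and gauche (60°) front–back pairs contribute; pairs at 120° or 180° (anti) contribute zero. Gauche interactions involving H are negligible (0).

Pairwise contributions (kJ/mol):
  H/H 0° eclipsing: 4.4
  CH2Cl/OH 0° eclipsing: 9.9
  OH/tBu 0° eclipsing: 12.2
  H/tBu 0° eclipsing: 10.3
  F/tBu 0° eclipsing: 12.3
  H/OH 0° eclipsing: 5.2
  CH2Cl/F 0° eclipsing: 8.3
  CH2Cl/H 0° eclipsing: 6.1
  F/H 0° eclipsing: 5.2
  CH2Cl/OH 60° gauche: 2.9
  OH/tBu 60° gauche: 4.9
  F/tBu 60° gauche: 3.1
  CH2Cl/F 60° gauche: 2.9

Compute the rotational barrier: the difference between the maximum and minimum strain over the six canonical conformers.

19.4 kJ/mol

tBu at 0° (eclipsed): H(0°)/tBu(0°) eclipsed 10.3; F(120°)/H(120°) eclipsed 5.2; OH(240°)/CH2Cl(240°) eclipsed 9.9 → 25.4 kJ/mol.
tBu at 60° (staggered): F(120°)/tBu(60°) gauche 3.1; OH(240°)/CH2Cl(300°) gauche 2.9 → 6.0 kJ/mol.
tBu at 120° (eclipsed): H(0°)/CH2Cl(0°) eclipsed 6.1; F(120°)/tBu(120°) eclipsed 12.3; OH(240°)/H(240°) eclipsed 5.2 → 23.6 kJ/mol.
tBu at 180° (staggered): F(120°)/tBu(180°) gauche 3.1; F(120°)/CH2Cl(60°) gauche 2.9; OH(240°)/tBu(180°) gauche 4.9 → 10.9 kJ/mol.
tBu at 240° (eclipsed): H(0°)/H(0°) eclipsed 4.4; F(120°)/CH2Cl(120°) eclipsed 8.3; OH(240°)/tBu(240°) eclipsed 12.2 → 24.9 kJ/mol.
tBu at 300° (staggered): F(120°)/CH2Cl(180°) gauche 2.9; OH(240°)/tBu(300°) gauche 4.9; OH(240°)/CH2Cl(180°) gauche 2.9 → 10.7 kJ/mol.
Max at 0° (25.4 kJ/mol), min at 60° (6.0 kJ/mol); barrier = 19.4 kJ/mol.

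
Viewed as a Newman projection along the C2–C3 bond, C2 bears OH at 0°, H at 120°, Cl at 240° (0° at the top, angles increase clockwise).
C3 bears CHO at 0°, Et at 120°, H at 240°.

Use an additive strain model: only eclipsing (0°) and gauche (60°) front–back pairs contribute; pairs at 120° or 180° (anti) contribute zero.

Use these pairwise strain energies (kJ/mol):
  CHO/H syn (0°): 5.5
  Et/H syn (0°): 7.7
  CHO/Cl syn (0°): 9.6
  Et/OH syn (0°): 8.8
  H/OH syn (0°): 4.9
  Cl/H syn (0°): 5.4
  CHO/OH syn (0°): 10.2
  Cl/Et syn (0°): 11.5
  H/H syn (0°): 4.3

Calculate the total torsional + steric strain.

This conformer (eclipsed): OH(0°)/CHO(0°) eclipsed 10.2; H(120°)/Et(120°) eclipsed 7.7; Cl(240°)/H(240°) eclipsed 5.4 → 23.3 kJ/mol.

23.3 kJ/mol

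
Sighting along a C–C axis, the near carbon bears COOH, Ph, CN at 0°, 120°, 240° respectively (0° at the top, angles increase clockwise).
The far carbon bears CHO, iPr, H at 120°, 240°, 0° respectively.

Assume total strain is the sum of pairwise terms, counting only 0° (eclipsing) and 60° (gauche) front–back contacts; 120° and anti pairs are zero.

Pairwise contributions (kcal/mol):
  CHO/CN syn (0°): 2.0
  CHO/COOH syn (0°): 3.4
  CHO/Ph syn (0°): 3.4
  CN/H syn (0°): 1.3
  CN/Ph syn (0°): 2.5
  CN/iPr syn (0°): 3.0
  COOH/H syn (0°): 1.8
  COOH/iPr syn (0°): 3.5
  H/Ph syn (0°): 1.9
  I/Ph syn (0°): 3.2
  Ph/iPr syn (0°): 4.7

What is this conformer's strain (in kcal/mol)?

8.2 kcal/mol

This conformer (eclipsed): COOH–H eclipsed, Ph–CHO eclipsed, CN–iPr eclipsed; 1.8 + 3.4 + 3.0 = 8.2 kcal/mol.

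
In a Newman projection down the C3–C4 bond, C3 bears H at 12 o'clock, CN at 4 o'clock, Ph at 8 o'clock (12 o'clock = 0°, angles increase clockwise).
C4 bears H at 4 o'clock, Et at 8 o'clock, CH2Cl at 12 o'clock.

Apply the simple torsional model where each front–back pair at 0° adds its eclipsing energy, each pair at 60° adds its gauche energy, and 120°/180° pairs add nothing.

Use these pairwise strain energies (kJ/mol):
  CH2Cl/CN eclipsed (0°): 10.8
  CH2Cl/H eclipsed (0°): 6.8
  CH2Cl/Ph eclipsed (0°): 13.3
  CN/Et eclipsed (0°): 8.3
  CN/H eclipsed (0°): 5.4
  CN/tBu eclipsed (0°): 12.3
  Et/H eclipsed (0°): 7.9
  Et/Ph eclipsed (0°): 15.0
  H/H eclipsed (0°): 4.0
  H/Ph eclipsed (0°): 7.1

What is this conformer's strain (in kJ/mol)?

27.2 kJ/mol

This conformer (eclipsed): H(0°)/CH2Cl(0°) eclipsed 6.8; CN(120°)/H(120°) eclipsed 5.4; Ph(240°)/Et(240°) eclipsed 15.0 → 27.2 kJ/mol.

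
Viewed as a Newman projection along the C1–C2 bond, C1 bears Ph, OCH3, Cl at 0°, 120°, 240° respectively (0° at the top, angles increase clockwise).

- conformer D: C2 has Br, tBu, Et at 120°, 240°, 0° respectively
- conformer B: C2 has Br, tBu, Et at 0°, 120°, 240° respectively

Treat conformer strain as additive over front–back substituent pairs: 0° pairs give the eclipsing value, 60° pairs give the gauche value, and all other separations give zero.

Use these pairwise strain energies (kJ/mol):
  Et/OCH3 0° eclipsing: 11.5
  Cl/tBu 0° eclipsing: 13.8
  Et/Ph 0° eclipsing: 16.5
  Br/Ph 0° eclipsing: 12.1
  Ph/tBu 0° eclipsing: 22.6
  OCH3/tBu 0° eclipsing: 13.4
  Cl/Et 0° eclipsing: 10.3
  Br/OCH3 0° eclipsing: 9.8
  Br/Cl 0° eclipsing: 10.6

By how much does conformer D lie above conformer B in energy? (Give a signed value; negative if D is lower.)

+4.3 kJ/mol

D (eclipsed): Ph–Et eclipsed, OCH3–Br eclipsed, Cl–tBu eclipsed; 16.5 + 9.8 + 13.8 = 40.1 kJ/mol.
B (eclipsed): Ph–Br eclipsed, OCH3–tBu eclipsed, Cl–Et eclipsed; 12.1 + 13.4 + 10.3 = 35.8 kJ/mol.
E(D) − E(B) = 40.1 − 35.8 = +4.3 kJ/mol.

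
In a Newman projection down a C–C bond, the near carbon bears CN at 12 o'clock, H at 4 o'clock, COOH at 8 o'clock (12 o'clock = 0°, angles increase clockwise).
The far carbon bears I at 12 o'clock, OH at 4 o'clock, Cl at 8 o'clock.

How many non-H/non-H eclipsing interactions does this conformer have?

Non-H eclipsing pairs: CN(0°)/I(0°); COOH(240°)/Cl(240°) — 2 interactions.

2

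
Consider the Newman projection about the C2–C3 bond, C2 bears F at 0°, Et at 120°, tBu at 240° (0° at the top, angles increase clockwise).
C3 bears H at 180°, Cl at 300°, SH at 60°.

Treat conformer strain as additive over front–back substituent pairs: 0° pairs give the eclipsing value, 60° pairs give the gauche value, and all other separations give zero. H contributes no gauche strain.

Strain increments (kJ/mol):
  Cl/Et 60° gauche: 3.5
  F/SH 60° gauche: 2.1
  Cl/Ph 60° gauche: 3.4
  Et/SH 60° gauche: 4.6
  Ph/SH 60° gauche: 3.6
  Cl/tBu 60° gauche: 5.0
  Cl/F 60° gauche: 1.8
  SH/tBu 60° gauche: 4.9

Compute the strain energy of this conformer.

This conformer is staggered. F at 0° is gauche with Cl at 300° (1.8); F at 0° is gauche with SH at 60° (2.1); Et at 120° is gauche with SH at 60° (4.6); tBu at 240° is gauche with Cl at 300° (5.0). Total 13.5 kJ/mol.

13.5 kJ/mol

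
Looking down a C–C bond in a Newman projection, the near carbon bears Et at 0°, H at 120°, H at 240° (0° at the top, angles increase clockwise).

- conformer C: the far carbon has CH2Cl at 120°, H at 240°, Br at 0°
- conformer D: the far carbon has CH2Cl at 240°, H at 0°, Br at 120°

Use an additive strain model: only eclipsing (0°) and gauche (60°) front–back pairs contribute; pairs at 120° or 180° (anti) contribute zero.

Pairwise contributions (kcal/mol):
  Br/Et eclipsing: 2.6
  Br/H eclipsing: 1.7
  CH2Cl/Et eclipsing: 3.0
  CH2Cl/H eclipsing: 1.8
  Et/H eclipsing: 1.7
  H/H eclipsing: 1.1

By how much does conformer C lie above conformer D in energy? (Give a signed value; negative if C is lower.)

C (eclipsed): Et(0°)/Br(0°) eclipsed 2.6; H(120°)/CH2Cl(120°) eclipsed 1.8; H(240°)/H(240°) eclipsed 1.1 → 5.5 kcal/mol.
D (eclipsed): Et(0°)/H(0°) eclipsed 1.7; H(120°)/Br(120°) eclipsed 1.7; H(240°)/CH2Cl(240°) eclipsed 1.8 → 5.2 kcal/mol.
E(C) − E(D) = 5.5 − 5.2 = +0.3 kcal/mol.

+0.3 kcal/mol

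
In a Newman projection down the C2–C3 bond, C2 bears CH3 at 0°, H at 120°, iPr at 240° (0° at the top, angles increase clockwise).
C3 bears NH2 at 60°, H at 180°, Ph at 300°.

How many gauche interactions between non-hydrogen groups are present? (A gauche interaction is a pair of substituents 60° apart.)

Non-H gauche pairs: CH3(0°)/NH2(60°); CH3(0°)/Ph(300°); iPr(240°)/Ph(300°) — 3 interactions.

3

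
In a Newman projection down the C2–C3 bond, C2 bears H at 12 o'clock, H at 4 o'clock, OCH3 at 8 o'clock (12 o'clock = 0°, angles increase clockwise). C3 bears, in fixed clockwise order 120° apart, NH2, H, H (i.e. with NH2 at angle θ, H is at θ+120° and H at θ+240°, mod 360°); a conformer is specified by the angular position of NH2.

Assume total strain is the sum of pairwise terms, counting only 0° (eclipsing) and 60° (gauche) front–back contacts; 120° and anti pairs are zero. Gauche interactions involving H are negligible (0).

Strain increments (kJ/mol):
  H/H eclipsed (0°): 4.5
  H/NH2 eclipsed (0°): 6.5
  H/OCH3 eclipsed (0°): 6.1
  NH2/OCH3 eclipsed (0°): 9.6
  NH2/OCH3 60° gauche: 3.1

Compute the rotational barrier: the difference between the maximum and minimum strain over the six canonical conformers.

18.6 kJ/mol

NH2 at 0° is eclipsed. H at 0° is eclipsed with NH2 at 0° (6.5); H at 120° is eclipsed with H at 120° (4.5); OCH3 at 240° is eclipsed with H at 240° (6.1). Total 17.1 kJ/mol.
NH2 at 60° (staggered): no non-H gauche contacts → 0.0 kJ/mol.
NH2 at 120° is eclipsed. H at 0° is eclipsed with H at 0° (4.5); H at 120° is eclipsed with NH2 at 120° (6.5); OCH3 at 240° is eclipsed with H at 240° (6.1). Total 17.1 kJ/mol.
NH2 at 180° is staggered. OCH3 at 240° is gauche with NH2 at 180° (3.1). Total 3.1 kJ/mol.
NH2 at 240° is eclipsed. H at 0° is eclipsed with H at 0° (4.5); H at 120° is eclipsed with H at 120° (4.5); OCH3 at 240° is eclipsed with NH2 at 240° (9.6). Total 18.6 kJ/mol.
NH2 at 300° is staggered. OCH3 at 240° is gauche with NH2 at 300° (3.1). Total 3.1 kJ/mol.
Max at 240° (18.6 kJ/mol), min at 60° (0.0 kJ/mol); barrier = 18.6 kJ/mol.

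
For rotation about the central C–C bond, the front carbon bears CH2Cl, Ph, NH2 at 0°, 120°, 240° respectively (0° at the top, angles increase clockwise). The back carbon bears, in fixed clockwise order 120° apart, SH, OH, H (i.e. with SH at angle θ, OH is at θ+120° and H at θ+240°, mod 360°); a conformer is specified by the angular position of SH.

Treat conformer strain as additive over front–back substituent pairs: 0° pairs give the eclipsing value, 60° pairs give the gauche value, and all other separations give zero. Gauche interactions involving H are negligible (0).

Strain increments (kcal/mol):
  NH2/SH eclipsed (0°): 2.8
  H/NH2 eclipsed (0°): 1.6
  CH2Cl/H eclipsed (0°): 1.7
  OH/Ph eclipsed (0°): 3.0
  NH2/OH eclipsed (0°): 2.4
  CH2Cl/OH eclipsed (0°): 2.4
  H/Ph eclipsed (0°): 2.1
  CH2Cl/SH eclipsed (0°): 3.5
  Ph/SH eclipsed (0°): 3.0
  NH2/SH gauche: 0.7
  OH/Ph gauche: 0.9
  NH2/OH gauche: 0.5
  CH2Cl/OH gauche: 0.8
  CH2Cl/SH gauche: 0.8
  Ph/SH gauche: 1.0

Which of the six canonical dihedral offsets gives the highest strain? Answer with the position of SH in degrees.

SH at 0° (eclipsed): CH2Cl–SH eclipsed, Ph–OH eclipsed, NH2–H eclipsed; 3.5 + 3.0 + 1.6 = 8.1 kcal/mol.
SH at 60° (staggered): CH2Cl–SH gauche, Ph–SH gauche, Ph–OH gauche, NH2–OH gauche; 0.8 + 1.0 + 0.9 + 0.5 = 3.2 kcal/mol.
SH at 120° (eclipsed): CH2Cl–H eclipsed, Ph–SH eclipsed, NH2–OH eclipsed; 1.7 + 3.0 + 2.4 = 7.1 kcal/mol.
SH at 180° (staggered): CH2Cl–OH gauche, Ph–SH gauche, NH2–SH gauche, NH2–OH gauche; 0.8 + 1.0 + 0.7 + 0.5 = 3.0 kcal/mol.
SH at 240° (eclipsed): CH2Cl–OH eclipsed, Ph–H eclipsed, NH2–SH eclipsed; 2.4 + 2.1 + 2.8 = 7.3 kcal/mol.
SH at 300° (staggered): CH2Cl–SH gauche, CH2Cl–OH gauche, Ph–OH gauche, NH2–SH gauche; 0.8 + 0.8 + 0.9 + 0.7 = 3.2 kcal/mol.
The maximum (8.1 kcal/mol) occurs with SH at 0°.

0°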